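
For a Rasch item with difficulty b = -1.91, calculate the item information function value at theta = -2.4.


P = 1/(1+exp(-(-2.4--1.91))) = 0.3799
I = P*(1-P) = 0.3799 * 0.6201
I = 0.2356

0.2356


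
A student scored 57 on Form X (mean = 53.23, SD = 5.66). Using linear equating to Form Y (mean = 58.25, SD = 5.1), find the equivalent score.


slope = SD_Y / SD_X = 5.1 / 5.66 ~ 0.9011
intercept = mean_Y - slope * mean_X = 58.25 - (5.1 / 5.66) * 53.23 ~ 10.2866
Y = slope * X + intercept. To avoid rounding drift from the rounded slope/intercept, evaluate the equivalent form Y = mean_Y + SD_Y * (X - mean_X) / SD_X at full precision:
Y = 58.25 + 5.1 * (57 - 53.23) / 5.66
Y = 58.25 + 5.1 * 3.77 / 5.66
Y = 58.25 + 19.227 / 5.66
Y = 58.25 + 3.397
Y = 61.647

61.647


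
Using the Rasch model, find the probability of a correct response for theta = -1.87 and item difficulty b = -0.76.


theta - b = -1.87 - -0.76 = -1.11
exp(-(theta - b)) = exp(1.11) = 3.0344
P = 1 / (1 + 3.0344)
P = 0.2479

0.2479


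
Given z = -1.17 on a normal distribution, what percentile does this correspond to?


CDF(z) = 0.5 * (1 + erf(z/sqrt(2)))
erf(-0.8273) = -0.758
CDF = 0.121
Percentile rank = 0.121 * 100 = 12.1

12.1


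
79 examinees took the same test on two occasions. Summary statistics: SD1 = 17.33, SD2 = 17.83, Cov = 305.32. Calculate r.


r = cov(X,Y) / (SD_X * SD_Y)
r = 305.32 / (17.33 * 17.83)
r = 305.32 / 308.9939
r = 0.9881

0.9881


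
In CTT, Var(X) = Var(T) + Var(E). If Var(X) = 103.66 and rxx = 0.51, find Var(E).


var_true = rxx * var_obs = 0.51 * 103.66 = 52.8666
var_error = var_obs - var_true
var_error = 103.66 - 52.8666
var_error = 50.7934

50.7934


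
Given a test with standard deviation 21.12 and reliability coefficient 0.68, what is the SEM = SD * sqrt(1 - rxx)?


SEM = SD * sqrt(1 - rxx)
SEM = 21.12 * sqrt(1 - 0.68)
SEM = 21.12 * sqrt(0.32) = 21.12 * 0.565685
SEM = 11.9473

11.9473


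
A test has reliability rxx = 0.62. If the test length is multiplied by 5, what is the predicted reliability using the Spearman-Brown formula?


r_new = (n * rxx) / (1 + (n-1) * rxx)
r_new = (5 * 0.62) / (1 + 4 * 0.62)
r_new = 3.1 / 3.48
r_new = 0.8908

0.8908


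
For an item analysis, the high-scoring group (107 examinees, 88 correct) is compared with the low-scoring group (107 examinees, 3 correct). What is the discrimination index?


p_upper = 88/107 = 0.8224
p_lower = 3/107 = 0.028
D = 0.8224 - 0.028 = 0.7944

0.7944


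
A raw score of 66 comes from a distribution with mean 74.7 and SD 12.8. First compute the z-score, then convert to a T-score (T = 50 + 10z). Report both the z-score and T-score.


z = (X - mean) / SD = (66 - 74.7) / 12.8
z = -8.7 / 12.8
z = -0.6797
T-score = T = 50 + 10z
Carry z at full precision (z = -8.7 / 12.8) into the conversion:
T-score = 50 + 10 * (-8.7 / 12.8) = 50 + -87 / 12.8
T-score = 50 + -6.7969
T-score = 43.2031

43.2031


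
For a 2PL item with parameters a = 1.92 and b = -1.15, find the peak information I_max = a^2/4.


For 2PL, max info at theta = b = -1.15
I_max = a^2 / 4 = 1.92^2 / 4
= 3.6864 / 4
I_max = 0.9216

0.9216


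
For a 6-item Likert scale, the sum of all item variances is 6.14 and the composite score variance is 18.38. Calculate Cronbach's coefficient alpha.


alpha = (k/(k-1)) * (1 - sum(si^2)/s_total^2)
= (6/5) * (1 - 6.14/18.38)
alpha = 0.7991

0.7991


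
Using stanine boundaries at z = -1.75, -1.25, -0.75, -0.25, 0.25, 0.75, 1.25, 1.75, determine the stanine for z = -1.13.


Stanine boundaries: [-1.75, -1.25, -0.75, -0.25, 0.25, 0.75, 1.25, 1.75]
z = -1.13
Check each boundary:
  z >= -1.75 -> could be stanine 2
  z >= -1.25 -> could be stanine 3
  z < -0.75
  z < -0.25
  z < 0.25
  z < 0.75
  z < 1.25
  z < 1.75
Highest qualifying boundary gives stanine = 3

3


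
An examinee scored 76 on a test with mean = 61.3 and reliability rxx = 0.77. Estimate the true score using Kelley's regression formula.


T_est = rxx * X + (1 - rxx) * mean
T_est = 0.77 * 76 + 0.23 * 61.3
T_est = 58.52 + 14.099
T_est = 72.619

72.619


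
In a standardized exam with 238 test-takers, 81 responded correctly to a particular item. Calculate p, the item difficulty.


Item difficulty p = number correct / total examinees
p = 81 / 238
p = 0.3403

0.3403


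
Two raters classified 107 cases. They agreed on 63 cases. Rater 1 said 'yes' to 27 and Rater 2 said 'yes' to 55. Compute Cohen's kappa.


P_o = 63/107 = 0.588785
P_e = (27*55 + 80*52) / 11449 = 0.493056
kappa = (P_o - P_e) / (1 - P_e)
kappa = (0.588785 - 0.493056) / (1 - 0.493056)
kappa = 0.1888

0.1888


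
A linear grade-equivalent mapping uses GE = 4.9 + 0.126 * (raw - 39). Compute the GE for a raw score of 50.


raw - median = 50 - 39 = 11
slope * diff = 0.126 * 11 = 1.386
GE = 4.9 + 1.386
GE = 6.286

6.286


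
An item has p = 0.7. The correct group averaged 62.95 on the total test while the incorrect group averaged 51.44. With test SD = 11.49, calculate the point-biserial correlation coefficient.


q = 1 - p = 0.3
rpb = ((M1 - M0) / SD) * sqrt(p * q)
rpb = ((62.95 - 51.44) / 11.49) * sqrt(0.7 * 0.3)
rpb = 0.4591

0.4591


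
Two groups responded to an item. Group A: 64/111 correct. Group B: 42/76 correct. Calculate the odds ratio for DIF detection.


Odds_A = 64/47 = 1.3617
Odds_B = 42/34 = 1.2353
OR = Odds_A / Odds_B = 1.3617 / 1.2353
Exactly, OR = (64 * 34) / (47 * 42) = 2176 / 1974
OR = 1.1023

1.1023


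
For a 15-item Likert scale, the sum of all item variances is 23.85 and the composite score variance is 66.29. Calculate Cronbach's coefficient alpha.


alpha = (k/(k-1)) * (1 - sum(si^2)/s_total^2)
= (15/14) * (1 - 23.85/66.29)
alpha = 0.6859

0.6859


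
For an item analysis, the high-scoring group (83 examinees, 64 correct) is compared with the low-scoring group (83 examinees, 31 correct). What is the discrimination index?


p_upper = 64/83 = 0.7711
p_lower = 31/83 = 0.3735
D = 0.7711 - 0.3735 = 0.3976

0.3976


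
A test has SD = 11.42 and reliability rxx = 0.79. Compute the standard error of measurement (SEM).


SEM = SD * sqrt(1 - rxx)
SEM = 11.42 * sqrt(1 - 0.79)
SEM = 11.42 * sqrt(0.21) = 11.42 * 0.458258
SEM = 5.2333

5.2333


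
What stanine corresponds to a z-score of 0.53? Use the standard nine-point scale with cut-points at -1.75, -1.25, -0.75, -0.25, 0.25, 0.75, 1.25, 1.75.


Stanine boundaries: [-1.75, -1.25, -0.75, -0.25, 0.25, 0.75, 1.25, 1.75]
z = 0.53
Check each boundary:
  z >= -1.75 -> could be stanine 2
  z >= -1.25 -> could be stanine 3
  z >= -0.75 -> could be stanine 4
  z >= -0.25 -> could be stanine 5
  z >= 0.25 -> could be stanine 6
  z < 0.75
  z < 1.25
  z < 1.75
Highest qualifying boundary gives stanine = 6

6


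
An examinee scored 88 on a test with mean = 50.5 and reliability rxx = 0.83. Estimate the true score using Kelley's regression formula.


T_est = rxx * X + (1 - rxx) * mean
T_est = 0.83 * 88 + 0.17 * 50.5
T_est = 73.04 + 8.585
T_est = 81.625

81.625


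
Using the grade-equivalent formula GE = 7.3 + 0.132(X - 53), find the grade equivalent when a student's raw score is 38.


raw - median = 38 - 53 = -15
slope * diff = 0.132 * -15 = -1.98
GE = 7.3 + -1.98
GE = 5.32

5.32


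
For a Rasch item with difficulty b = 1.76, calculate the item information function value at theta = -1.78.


P = 1/(1+exp(-(-1.78-1.76))) = 0.0282
I = P*(1-P) = 0.0282 * 0.9718
I = 0.0274

0.0274


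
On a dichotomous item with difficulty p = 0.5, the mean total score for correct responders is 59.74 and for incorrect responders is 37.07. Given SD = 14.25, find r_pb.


q = 1 - p = 0.5
rpb = ((M1 - M0) / SD) * sqrt(p * q)
rpb = ((59.74 - 37.07) / 14.25) * sqrt(0.5 * 0.5)
rpb = 0.7954

0.7954


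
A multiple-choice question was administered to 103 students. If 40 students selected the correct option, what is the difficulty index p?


Item difficulty p = number correct / total examinees
p = 40 / 103
p = 0.3883

0.3883


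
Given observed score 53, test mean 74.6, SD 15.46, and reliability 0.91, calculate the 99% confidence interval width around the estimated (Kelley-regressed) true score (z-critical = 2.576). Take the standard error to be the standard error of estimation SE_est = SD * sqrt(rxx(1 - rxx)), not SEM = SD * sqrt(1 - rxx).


True score estimate = 0.91*53 + 0.09*74.6 = 54.944
SE_est = SD * sqrt(rxx * (1 - rxx)) = 15.46 * sqrt(0.91 * 0.09) = 15.46 * sqrt(0.0819) = 4.42437
CI = T_est +/- z * SE_est, so width = 2 * z * SE_est = 2 * 2.576 * 4.42437
Width = 22.7944

22.7944


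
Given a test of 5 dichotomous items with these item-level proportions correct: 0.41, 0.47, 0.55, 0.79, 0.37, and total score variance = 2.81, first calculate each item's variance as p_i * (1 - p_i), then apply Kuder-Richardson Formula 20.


For each item, compute p_i * q_i:
  Item 1: 0.41 * 0.59 = 0.2419
  Item 2: 0.47 * 0.53 = 0.2491
  Item 3: 0.55 * 0.45 = 0.2475
  Item 4: 0.79 * 0.21 = 0.1659
  Item 5: 0.37 * 0.63 = 0.2331
Sum(p_i * q_i) = 0.2419 + 0.2491 + 0.2475 + 0.1659 + 0.2331 = 1.1375
KR-20 = (k/(k-1)) * (1 - Sum(p_i*q_i) / Var_total)
= (5/4) * (1 - 1.1375/2.81)
= 1.25 * 0.5952
KR-20 = 0.744

0.744


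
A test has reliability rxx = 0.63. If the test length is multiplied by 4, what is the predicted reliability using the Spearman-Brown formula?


r_new = (n * rxx) / (1 + (n-1) * rxx)
r_new = (4 * 0.63) / (1 + 3 * 0.63)
r_new = 2.52 / 2.89
r_new = 0.872

0.872


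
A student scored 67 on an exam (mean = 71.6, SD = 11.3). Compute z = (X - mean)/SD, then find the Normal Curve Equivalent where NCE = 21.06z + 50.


z = (X - mean) / SD = (67 - 71.6) / 11.3
z = -4.6 / 11.3
z = -0.4071
NCE = NCE = 21.06z + 50
Carry z at full precision (z = -4.6 / 11.3) into the conversion:
NCE = 21.06 * (-4.6 / 11.3) + 50 = -96.876 / 11.3 + 50
NCE = -8.5731 + 50
NCE = 41.4269

41.4269


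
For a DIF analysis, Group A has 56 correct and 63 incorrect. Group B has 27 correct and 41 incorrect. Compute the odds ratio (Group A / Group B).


Odds_A = 56/63 = 0.8889
Odds_B = 27/41 = 0.6585
OR = Odds_A / Odds_B = 0.8889 / 0.6585
Exactly, OR = (56 * 41) / (63 * 27) = 2296 / 1701
OR = 1.3498

1.3498


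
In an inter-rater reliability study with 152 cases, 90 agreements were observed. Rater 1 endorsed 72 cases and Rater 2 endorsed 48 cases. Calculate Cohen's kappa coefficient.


P_o = 90/152 = 0.592105
P_e = (72*48 + 80*104) / 23104 = 0.509695
kappa = (P_o - P_e) / (1 - P_e)
kappa = (0.592105 - 0.509695) / (1 - 0.509695)
kappa = 0.1681

0.1681


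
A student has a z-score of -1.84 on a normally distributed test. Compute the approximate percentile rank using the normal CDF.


CDF(z) = 0.5 * (1 + erf(z/sqrt(2)))
erf(-1.3011) = -0.9342
CDF = 0.0329
Percentile rank = 0.0329 * 100 = 3.29

3.29


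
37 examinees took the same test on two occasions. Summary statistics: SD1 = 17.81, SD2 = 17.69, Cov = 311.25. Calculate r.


r = cov(X,Y) / (SD_X * SD_Y)
r = 311.25 / (17.81 * 17.69)
r = 311.25 / 315.0589
r = 0.9879

0.9879


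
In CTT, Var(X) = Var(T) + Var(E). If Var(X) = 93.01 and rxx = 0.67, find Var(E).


var_true = rxx * var_obs = 0.67 * 93.01 = 62.3167
var_error = var_obs - var_true
var_error = 93.01 - 62.3167
var_error = 30.6933

30.6933


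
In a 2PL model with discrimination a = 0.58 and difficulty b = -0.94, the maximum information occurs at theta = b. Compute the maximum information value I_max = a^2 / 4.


For 2PL, max info at theta = b = -0.94
I_max = a^2 / 4 = 0.58^2 / 4
= 0.3364 / 4
I_max = 0.0841

0.0841


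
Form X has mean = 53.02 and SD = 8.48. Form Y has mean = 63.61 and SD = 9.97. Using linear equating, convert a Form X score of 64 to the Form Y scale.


slope = SD_Y / SD_X = 9.97 / 8.48 ~ 1.1757
intercept = mean_Y - slope * mean_X = 63.61 - (9.97 / 8.48) * 53.02 ~ 1.274
Y = slope * X + intercept. To avoid rounding drift from the rounded slope/intercept, evaluate the equivalent form Y = mean_Y + SD_Y * (X - mean_X) / SD_X at full precision:
Y = 63.61 + 9.97 * (64 - 53.02) / 8.48
Y = 63.61 + 9.97 * 10.98 / 8.48
Y = 63.61 + 109.4706 / 8.48
Y = 63.61 + 12.9093
Y = 76.5193

76.5193


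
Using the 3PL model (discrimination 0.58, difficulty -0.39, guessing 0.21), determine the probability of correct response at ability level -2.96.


logit = 0.58*(-2.96 - -0.39) = -1.4906
P* = 1/(1 + exp(--1.4906)) = 0.1838
P = 0.21 + (1 - 0.21) * 0.1838
P = 0.3552

0.3552


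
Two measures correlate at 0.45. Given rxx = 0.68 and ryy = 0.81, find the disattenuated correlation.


r_corrected = rxy / sqrt(rxx * ryy)
= 0.45 / sqrt(0.68 * 0.81)
= 0.45 / sqrt(0.5508)
= 0.45 / 0.742159
r_corrected = 0.6063

0.6063


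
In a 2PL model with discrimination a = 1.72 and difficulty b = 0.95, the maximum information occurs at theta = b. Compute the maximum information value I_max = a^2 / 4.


For 2PL, max info at theta = b = 0.95
I_max = a^2 / 4 = 1.72^2 / 4
= 2.9584 / 4
I_max = 0.7396

0.7396


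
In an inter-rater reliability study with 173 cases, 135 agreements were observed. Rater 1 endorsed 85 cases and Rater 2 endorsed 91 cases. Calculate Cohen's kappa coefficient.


P_o = 135/173 = 0.780347
P_e = (85*91 + 88*82) / 29929 = 0.499549
kappa = (P_o - P_e) / (1 - P_e)
kappa = (0.780347 - 0.499549) / (1 - 0.499549)
kappa = 0.5611

0.5611


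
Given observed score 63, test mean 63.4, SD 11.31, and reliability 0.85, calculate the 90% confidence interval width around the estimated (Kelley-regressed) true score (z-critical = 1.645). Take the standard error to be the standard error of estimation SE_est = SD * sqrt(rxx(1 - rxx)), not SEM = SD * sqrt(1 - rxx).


True score estimate = 0.85*63 + 0.15*63.4 = 63.06
SE_est = SD * sqrt(rxx * (1 - rxx)) = 11.31 * sqrt(0.85 * 0.15) = 11.31 * sqrt(0.1275) = 4.038478
CI = T_est +/- z * SE_est, so width = 2 * z * SE_est = 2 * 1.645 * 4.038478
Width = 13.2866

13.2866


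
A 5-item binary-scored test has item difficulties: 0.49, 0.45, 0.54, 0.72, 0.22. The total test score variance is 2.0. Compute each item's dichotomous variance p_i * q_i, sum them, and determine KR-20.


For each item, compute p_i * q_i:
  Item 1: 0.49 * 0.51 = 0.2499
  Item 2: 0.45 * 0.55 = 0.2475
  Item 3: 0.54 * 0.46 = 0.2484
  Item 4: 0.72 * 0.28 = 0.2016
  Item 5: 0.22 * 0.78 = 0.1716
Sum(p_i * q_i) = 0.2499 + 0.2475 + 0.2484 + 0.2016 + 0.1716 = 1.119
KR-20 = (k/(k-1)) * (1 - Sum(p_i*q_i) / Var_total)
= (5/4) * (1 - 1.119/2.0)
= 1.25 * 0.4405
KR-20 = 0.5506

0.5506


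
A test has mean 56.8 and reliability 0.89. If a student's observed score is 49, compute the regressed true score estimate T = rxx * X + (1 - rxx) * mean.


T_est = rxx * X + (1 - rxx) * mean
T_est = 0.89 * 49 + 0.11 * 56.8
T_est = 43.61 + 6.248
T_est = 49.858

49.858


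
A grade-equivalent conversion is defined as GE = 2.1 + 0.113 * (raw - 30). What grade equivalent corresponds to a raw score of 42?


raw - median = 42 - 30 = 12
slope * diff = 0.113 * 12 = 1.356
GE = 2.1 + 1.356
GE = 3.456

3.456


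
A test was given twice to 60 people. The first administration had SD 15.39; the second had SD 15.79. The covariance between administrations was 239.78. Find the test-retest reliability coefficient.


r = cov(X,Y) / (SD_X * SD_Y)
r = 239.78 / (15.39 * 15.79)
r = 239.78 / 243.0081
r = 0.9867

0.9867


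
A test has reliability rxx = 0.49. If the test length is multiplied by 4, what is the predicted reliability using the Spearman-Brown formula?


r_new = (n * rxx) / (1 + (n-1) * rxx)
r_new = (4 * 0.49) / (1 + 3 * 0.49)
r_new = 1.96 / 2.47
r_new = 0.7935

0.7935


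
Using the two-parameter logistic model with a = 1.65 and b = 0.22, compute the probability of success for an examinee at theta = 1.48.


a*(theta - b) = 1.65 * (1.48 - 0.22) = 2.079
exp(-2.079) = 0.1251
P = 1 / (1 + 0.1251)
P = 0.8888

0.8888


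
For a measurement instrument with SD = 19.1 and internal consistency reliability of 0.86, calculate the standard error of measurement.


SEM = SD * sqrt(1 - rxx)
SEM = 19.1 * sqrt(1 - 0.86)
SEM = 19.1 * sqrt(0.14) = 19.1 * 0.374166
SEM = 7.1466

7.1466


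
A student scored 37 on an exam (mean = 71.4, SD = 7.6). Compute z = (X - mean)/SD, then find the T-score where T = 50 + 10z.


z = (X - mean) / SD = (37 - 71.4) / 7.6
z = -34.4 / 7.6
z = -4.5263
T-score = T = 50 + 10z
Carry z at full precision (z = -34.4 / 7.6) into the conversion:
T-score = 50 + 10 * (-34.4 / 7.6) = 50 + -344 / 7.6
T-score = 50 + -45.2632
T-score = 4.7368

4.7368


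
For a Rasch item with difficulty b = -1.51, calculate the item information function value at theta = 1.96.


P = 1/(1+exp(-(1.96--1.51))) = 0.9698
I = P*(1-P) = 0.9698 * 0.0302
I = 0.0293

0.0293


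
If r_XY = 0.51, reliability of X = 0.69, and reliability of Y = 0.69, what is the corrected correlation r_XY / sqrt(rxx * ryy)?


r_corrected = rxy / sqrt(rxx * ryy)
= 0.51 / sqrt(0.69 * 0.69)
= 0.51 / sqrt(0.4761)
= 0.51 / 0.69
r_corrected = 0.7391

0.7391


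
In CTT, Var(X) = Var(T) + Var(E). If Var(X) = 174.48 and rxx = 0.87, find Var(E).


var_true = rxx * var_obs = 0.87 * 174.48 = 151.7976
var_error = var_obs - var_true
var_error = 174.48 - 151.7976
var_error = 22.6824

22.6824


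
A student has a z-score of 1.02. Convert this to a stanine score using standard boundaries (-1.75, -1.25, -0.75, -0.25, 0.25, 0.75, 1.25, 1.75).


Stanine boundaries: [-1.75, -1.25, -0.75, -0.25, 0.25, 0.75, 1.25, 1.75]
z = 1.02
Check each boundary:
  z >= -1.75 -> could be stanine 2
  z >= -1.25 -> could be stanine 3
  z >= -0.75 -> could be stanine 4
  z >= -0.25 -> could be stanine 5
  z >= 0.25 -> could be stanine 6
  z >= 0.75 -> could be stanine 7
  z < 1.25
  z < 1.75
Highest qualifying boundary gives stanine = 7

7


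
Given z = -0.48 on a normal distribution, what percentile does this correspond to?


CDF(z) = 0.5 * (1 + erf(z/sqrt(2)))
erf(-0.3394) = -0.3688
CDF = 0.3156
Percentile rank = 0.3156 * 100 = 31.56

31.56


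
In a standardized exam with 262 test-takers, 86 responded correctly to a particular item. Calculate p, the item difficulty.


Item difficulty p = number correct / total examinees
p = 86 / 262
p = 0.3282

0.3282


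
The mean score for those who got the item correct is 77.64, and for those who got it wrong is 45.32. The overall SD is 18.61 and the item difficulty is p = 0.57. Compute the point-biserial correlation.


q = 1 - p = 0.43
rpb = ((M1 - M0) / SD) * sqrt(p * q)
rpb = ((77.64 - 45.32) / 18.61) * sqrt(0.57 * 0.43)
rpb = 0.8598

0.8598


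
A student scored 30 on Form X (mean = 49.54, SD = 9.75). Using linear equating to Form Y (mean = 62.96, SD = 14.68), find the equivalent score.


slope = SD_Y / SD_X = 14.68 / 9.75 ~ 1.5056
intercept = mean_Y - slope * mean_X = 62.96 - (14.68 / 9.75) * 49.54 ~ -11.6295
Y = slope * X + intercept. To avoid rounding drift from the rounded slope/intercept, evaluate the equivalent form Y = mean_Y + SD_Y * (X - mean_X) / SD_X at full precision:
Y = 62.96 + 14.68 * (30 - 49.54) / 9.75
Y = 62.96 - 14.68 * 19.54 / 9.75
Y = 62.96 - 286.8472 / 9.75
Y = 62.96 - 29.4202
Y = 33.5398

33.5398


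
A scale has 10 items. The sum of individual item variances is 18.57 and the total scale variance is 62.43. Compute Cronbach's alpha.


alpha = (k/(k-1)) * (1 - sum(si^2)/s_total^2)
= (10/9) * (1 - 18.57/62.43)
alpha = 0.7806

0.7806


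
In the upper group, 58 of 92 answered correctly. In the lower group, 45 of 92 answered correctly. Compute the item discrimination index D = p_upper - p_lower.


p_upper = 58/92 = 0.6304
p_lower = 45/92 = 0.4891
D = 0.6304 - 0.4891 = 0.1413

0.1413


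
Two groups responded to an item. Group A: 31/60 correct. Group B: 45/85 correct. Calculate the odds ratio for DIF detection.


Odds_A = 31/29 = 1.069
Odds_B = 45/40 = 1.125
OR = Odds_A / Odds_B = 1.069 / 1.125
Exactly, OR = (31 * 40) / (29 * 45) = 1240 / 1305
OR = 0.9502

0.9502


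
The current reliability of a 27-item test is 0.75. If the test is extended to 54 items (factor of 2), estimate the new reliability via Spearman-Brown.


r_new = (n * rxx) / (1 + (n-1) * rxx)
r_new = (2 * 0.75) / (1 + 1 * 0.75)
r_new = 1.5 / 1.75
r_new = 0.8571

0.8571


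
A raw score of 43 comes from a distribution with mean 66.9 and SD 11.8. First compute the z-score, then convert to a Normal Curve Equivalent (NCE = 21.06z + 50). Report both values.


z = (X - mean) / SD = (43 - 66.9) / 11.8
z = -23.9 / 11.8
z = -2.0254
NCE = NCE = 21.06z + 50
Carry z at full precision (z = -23.9 / 11.8) into the conversion:
NCE = 21.06 * (-23.9 / 11.8) + 50 = -503.334 / 11.8 + 50
NCE = -42.6554 + 50
NCE = 7.3446

7.3446


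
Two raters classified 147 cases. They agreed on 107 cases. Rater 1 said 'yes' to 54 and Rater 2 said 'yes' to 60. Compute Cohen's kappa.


P_o = 107/147 = 0.727891
P_e = (54*60 + 93*87) / 21609 = 0.524365
kappa = (P_o - P_e) / (1 - P_e)
kappa = (0.727891 - 0.524365) / (1 - 0.524365)
kappa = 0.4279

0.4279


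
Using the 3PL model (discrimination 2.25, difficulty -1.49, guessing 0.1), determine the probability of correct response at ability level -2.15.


logit = 2.25*(-2.15 - -1.49) = -1.485
P* = 1/(1 + exp(--1.485)) = 0.1847
P = 0.1 + (1 - 0.1) * 0.1847
P = 0.2662

0.2662


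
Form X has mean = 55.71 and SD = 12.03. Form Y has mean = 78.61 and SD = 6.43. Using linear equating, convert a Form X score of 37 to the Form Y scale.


slope = SD_Y / SD_X = 6.43 / 12.03 ~ 0.5345
intercept = mean_Y - slope * mean_X = 78.61 - (6.43 / 12.03) * 55.71 ~ 48.8332
Y = slope * X + intercept. To avoid rounding drift from the rounded slope/intercept, evaluate the equivalent form Y = mean_Y + SD_Y * (X - mean_X) / SD_X at full precision:
Y = 78.61 + 6.43 * (37 - 55.71) / 12.03
Y = 78.61 - 6.43 * 18.71 / 12.03
Y = 78.61 - 120.3053 / 12.03
Y = 78.61 - 10.0004
Y = 68.6096

68.6096


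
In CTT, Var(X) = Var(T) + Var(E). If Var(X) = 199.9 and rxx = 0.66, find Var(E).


var_true = rxx * var_obs = 0.66 * 199.9 = 131.934
var_error = var_obs - var_true
var_error = 199.9 - 131.934
var_error = 67.966

67.966


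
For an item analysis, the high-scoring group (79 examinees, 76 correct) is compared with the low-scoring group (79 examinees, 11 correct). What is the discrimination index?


p_upper = 76/79 = 0.962
p_lower = 11/79 = 0.1392
D = 0.962 - 0.1392 = 0.8228

0.8228


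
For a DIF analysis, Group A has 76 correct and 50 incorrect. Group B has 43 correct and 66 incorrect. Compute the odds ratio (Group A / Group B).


Odds_A = 76/50 = 1.52
Odds_B = 43/66 = 0.6515
OR = Odds_A / Odds_B = 1.52 / 0.6515
Exactly, OR = (76 * 66) / (50 * 43) = 5016 / 2150
OR = 2.333

2.333


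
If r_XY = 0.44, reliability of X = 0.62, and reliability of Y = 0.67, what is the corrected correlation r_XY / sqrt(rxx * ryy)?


r_corrected = rxy / sqrt(rxx * ryy)
= 0.44 / sqrt(0.62 * 0.67)
= 0.44 / sqrt(0.4154)
= 0.44 / 0.644515
r_corrected = 0.6827

0.6827


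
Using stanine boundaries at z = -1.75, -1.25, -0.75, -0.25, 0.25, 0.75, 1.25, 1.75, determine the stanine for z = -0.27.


Stanine boundaries: [-1.75, -1.25, -0.75, -0.25, 0.25, 0.75, 1.25, 1.75]
z = -0.27
Check each boundary:
  z >= -1.75 -> could be stanine 2
  z >= -1.25 -> could be stanine 3
  z >= -0.75 -> could be stanine 4
  z < -0.25
  z < 0.25
  z < 0.75
  z < 1.25
  z < 1.75
Highest qualifying boundary gives stanine = 4

4


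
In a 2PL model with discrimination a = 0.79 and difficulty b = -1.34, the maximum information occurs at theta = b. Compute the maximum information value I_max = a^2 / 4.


For 2PL, max info at theta = b = -1.34
I_max = a^2 / 4 = 0.79^2 / 4
= 0.6241 / 4
I_max = 0.156

0.156


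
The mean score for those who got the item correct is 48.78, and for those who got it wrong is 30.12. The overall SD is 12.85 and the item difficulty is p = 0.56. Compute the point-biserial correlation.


q = 1 - p = 0.44
rpb = ((M1 - M0) / SD) * sqrt(p * q)
rpb = ((48.78 - 30.12) / 12.85) * sqrt(0.56 * 0.44)
rpb = 0.7208

0.7208


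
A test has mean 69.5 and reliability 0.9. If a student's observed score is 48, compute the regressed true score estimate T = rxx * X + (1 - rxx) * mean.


T_est = rxx * X + (1 - rxx) * mean
T_est = 0.9 * 48 + 0.1 * 69.5
T_est = 43.2 + 6.95
T_est = 50.15

50.15


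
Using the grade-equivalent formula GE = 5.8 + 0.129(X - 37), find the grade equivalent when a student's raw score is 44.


raw - median = 44 - 37 = 7
slope * diff = 0.129 * 7 = 0.903
GE = 5.8 + 0.903
GE = 6.703

6.703


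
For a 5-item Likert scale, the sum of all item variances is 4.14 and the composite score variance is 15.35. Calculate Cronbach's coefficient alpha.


alpha = (k/(k-1)) * (1 - sum(si^2)/s_total^2)
= (5/4) * (1 - 4.14/15.35)
alpha = 0.9129

0.9129


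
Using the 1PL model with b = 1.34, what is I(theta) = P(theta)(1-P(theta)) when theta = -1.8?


P = 1/(1+exp(-(-1.8-1.34))) = 0.0415
I = P*(1-P) = 0.0415 * 0.9585
I = 0.0398

0.0398


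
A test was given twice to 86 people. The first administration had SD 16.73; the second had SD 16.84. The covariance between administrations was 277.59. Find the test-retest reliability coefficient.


r = cov(X,Y) / (SD_X * SD_Y)
r = 277.59 / (16.73 * 16.84)
r = 277.59 / 281.7332
r = 0.9853

0.9853


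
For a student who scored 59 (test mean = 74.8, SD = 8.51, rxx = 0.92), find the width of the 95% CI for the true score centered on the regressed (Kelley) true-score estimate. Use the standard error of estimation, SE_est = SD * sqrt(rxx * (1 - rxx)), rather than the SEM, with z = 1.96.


True score estimate = 0.92*59 + 0.08*74.8 = 60.264
SE_est = SD * sqrt(rxx * (1 - rxx)) = 8.51 * sqrt(0.92 * 0.08) = 8.51 * sqrt(0.0736) = 2.308705
CI = T_est +/- z * SE_est, so width = 2 * z * SE_est = 2 * 1.96 * 2.308705
Width = 9.0501

9.0501


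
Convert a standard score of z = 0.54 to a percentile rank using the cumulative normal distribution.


CDF(z) = 0.5 * (1 + erf(z/sqrt(2)))
erf(0.3818) = 0.4108
CDF = 0.7054
Percentile rank = 0.7054 * 100 = 70.54

70.54


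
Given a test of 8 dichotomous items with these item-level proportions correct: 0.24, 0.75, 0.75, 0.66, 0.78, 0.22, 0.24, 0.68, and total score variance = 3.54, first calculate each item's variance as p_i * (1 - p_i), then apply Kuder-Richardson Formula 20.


For each item, compute p_i * q_i:
  Item 1: 0.24 * 0.76 = 0.1824
  Item 2: 0.75 * 0.25 = 0.1875
  Item 3: 0.75 * 0.25 = 0.1875
  Item 4: 0.66 * 0.34 = 0.2244
  Item 5: 0.78 * 0.22 = 0.1716
  Item 6: 0.22 * 0.78 = 0.1716
  Item 7: 0.24 * 0.76 = 0.1824
  Item 8: 0.68 * 0.32 = 0.2176
Sum(p_i * q_i) = 0.1824 + 0.1875 + 0.1875 + 0.2244 + 0.1716 + 0.1716 + 0.1824 + 0.2176 = 1.525
KR-20 = (k/(k-1)) * (1 - Sum(p_i*q_i) / Var_total)
= (8/7) * (1 - 1.525/3.54)
= 1.1429 * 0.5692
KR-20 = 0.6505

0.6505


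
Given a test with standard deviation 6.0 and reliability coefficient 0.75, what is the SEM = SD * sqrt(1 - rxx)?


SEM = SD * sqrt(1 - rxx)
SEM = 6.0 * sqrt(1 - 0.75)
SEM = 6.0 * sqrt(0.25) = 6.0 * 0.5
SEM = 3.0

3.0


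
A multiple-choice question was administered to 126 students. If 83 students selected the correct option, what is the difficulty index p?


Item difficulty p = number correct / total examinees
p = 83 / 126
p = 0.6587

0.6587


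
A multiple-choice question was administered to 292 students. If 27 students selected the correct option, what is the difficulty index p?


Item difficulty p = number correct / total examinees
p = 27 / 292
p = 0.0925

0.0925


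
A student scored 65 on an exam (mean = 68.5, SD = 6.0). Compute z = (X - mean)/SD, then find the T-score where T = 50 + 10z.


z = (X - mean) / SD = (65 - 68.5) / 6.0
z = -3.5 / 6.0
z = -0.5833
T-score = T = 50 + 10z
Carry z at full precision (z = -3.5 / 6.0) into the conversion:
T-score = 50 + 10 * (-3.5 / 6.0) = 50 + -35 / 6.0
T-score = 50 + -5.8333
T-score = 44.1667

44.1667


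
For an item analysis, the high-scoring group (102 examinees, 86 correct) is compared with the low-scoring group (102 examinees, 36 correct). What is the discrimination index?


p_upper = 86/102 = 0.8431
p_lower = 36/102 = 0.3529
D = 0.8431 - 0.3529 = 0.4902

0.4902


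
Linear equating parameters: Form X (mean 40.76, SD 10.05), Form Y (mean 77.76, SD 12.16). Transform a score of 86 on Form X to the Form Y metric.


slope = SD_Y / SD_X = 12.16 / 10.05 ~ 1.21
intercept = mean_Y - slope * mean_X = 77.76 - (12.16 / 10.05) * 40.76 ~ 28.4424
Y = slope * X + intercept. To avoid rounding drift from the rounded slope/intercept, evaluate the equivalent form Y = mean_Y + SD_Y * (X - mean_X) / SD_X at full precision:
Y = 77.76 + 12.16 * (86 - 40.76) / 10.05
Y = 77.76 + 12.16 * 45.24 / 10.05
Y = 77.76 + 550.1184 / 10.05
Y = 77.76 + 54.7381
Y = 132.4981

132.4981


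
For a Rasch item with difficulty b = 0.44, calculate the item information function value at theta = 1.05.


P = 1/(1+exp(-(1.05-0.44))) = 0.6479
I = P*(1-P) = 0.6479 * 0.3521
I = 0.2281

0.2281


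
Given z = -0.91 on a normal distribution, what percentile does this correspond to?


CDF(z) = 0.5 * (1 + erf(z/sqrt(2)))
erf(-0.6435) = -0.6372
CDF = 0.1814
Percentile rank = 0.1814 * 100 = 18.14

18.14


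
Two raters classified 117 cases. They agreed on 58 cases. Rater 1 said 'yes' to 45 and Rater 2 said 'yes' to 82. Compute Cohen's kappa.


P_o = 58/117 = 0.495726
P_e = (45*82 + 72*35) / 13689 = 0.453649
kappa = (P_o - P_e) / (1 - P_e)
kappa = (0.495726 - 0.453649) / (1 - 0.453649)
kappa = 0.077

0.077


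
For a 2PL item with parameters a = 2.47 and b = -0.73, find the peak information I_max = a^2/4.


For 2PL, max info at theta = b = -0.73
I_max = a^2 / 4 = 2.47^2 / 4
= 6.1009 / 4
I_max = 1.5252

1.5252


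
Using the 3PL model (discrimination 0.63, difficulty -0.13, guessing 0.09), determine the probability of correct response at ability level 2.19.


logit = 0.63*(2.19 - -0.13) = 1.4616
P* = 1/(1 + exp(-1.4616)) = 0.8118
P = 0.09 + (1 - 0.09) * 0.8118
P = 0.8287

0.8287


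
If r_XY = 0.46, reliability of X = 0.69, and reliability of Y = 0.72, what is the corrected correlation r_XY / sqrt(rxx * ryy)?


r_corrected = rxy / sqrt(rxx * ryy)
= 0.46 / sqrt(0.69 * 0.72)
= 0.46 / sqrt(0.4968)
= 0.46 / 0.70484
r_corrected = 0.6526

0.6526


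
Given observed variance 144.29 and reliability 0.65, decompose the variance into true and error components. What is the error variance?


var_true = rxx * var_obs = 0.65 * 144.29 = 93.7885
var_error = var_obs - var_true
var_error = 144.29 - 93.7885
var_error = 50.5015

50.5015


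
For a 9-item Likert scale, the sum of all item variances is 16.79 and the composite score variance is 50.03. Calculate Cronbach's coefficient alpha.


alpha = (k/(k-1)) * (1 - sum(si^2)/s_total^2)
= (9/8) * (1 - 16.79/50.03)
alpha = 0.7475

0.7475


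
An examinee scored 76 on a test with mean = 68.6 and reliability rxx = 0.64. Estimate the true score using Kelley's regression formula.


T_est = rxx * X + (1 - rxx) * mean
T_est = 0.64 * 76 + 0.36 * 68.6
T_est = 48.64 + 24.696
T_est = 73.336

73.336


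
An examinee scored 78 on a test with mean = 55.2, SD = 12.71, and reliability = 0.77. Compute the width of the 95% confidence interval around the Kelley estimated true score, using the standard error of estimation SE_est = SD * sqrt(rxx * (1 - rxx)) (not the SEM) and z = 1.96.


True score estimate = 0.77*78 + 0.23*55.2 = 72.756
SE_est = SD * sqrt(rxx * (1 - rxx)) = 12.71 * sqrt(0.77 * 0.23) = 12.71 * sqrt(0.1771) = 5.348781
CI = T_est +/- z * SE_est, so width = 2 * z * SE_est = 2 * 1.96 * 5.348781
Width = 20.9672

20.9672


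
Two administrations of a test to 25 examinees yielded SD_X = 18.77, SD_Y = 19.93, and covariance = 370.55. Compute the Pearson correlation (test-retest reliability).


r = cov(X,Y) / (SD_X * SD_Y)
r = 370.55 / (18.77 * 19.93)
r = 370.55 / 374.0861
r = 0.9905

0.9905


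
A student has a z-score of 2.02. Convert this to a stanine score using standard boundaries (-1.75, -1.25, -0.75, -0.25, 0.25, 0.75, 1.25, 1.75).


Stanine boundaries: [-1.75, -1.25, -0.75, -0.25, 0.25, 0.75, 1.25, 1.75]
z = 2.02
Check each boundary:
  z >= -1.75 -> could be stanine 2
  z >= -1.25 -> could be stanine 3
  z >= -0.75 -> could be stanine 4
  z >= -0.25 -> could be stanine 5
  z >= 0.25 -> could be stanine 6
  z >= 0.75 -> could be stanine 7
  z >= 1.25 -> could be stanine 8
  z >= 1.75 -> could be stanine 9
Highest qualifying boundary gives stanine = 9

9


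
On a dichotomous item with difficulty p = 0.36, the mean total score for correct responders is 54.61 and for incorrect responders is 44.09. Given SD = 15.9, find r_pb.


q = 1 - p = 0.64
rpb = ((M1 - M0) / SD) * sqrt(p * q)
rpb = ((54.61 - 44.09) / 15.9) * sqrt(0.36 * 0.64)
rpb = 0.3176

0.3176


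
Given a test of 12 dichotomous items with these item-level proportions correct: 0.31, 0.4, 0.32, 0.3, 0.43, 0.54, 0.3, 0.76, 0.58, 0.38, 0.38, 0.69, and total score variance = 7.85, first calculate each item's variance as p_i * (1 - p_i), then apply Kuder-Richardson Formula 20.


For each item, compute p_i * q_i:
  Item 1: 0.31 * 0.69 = 0.2139
  Item 2: 0.4 * 0.6 = 0.24
  Item 3: 0.32 * 0.68 = 0.2176
  Item 4: 0.3 * 0.7 = 0.21
  Item 5: 0.43 * 0.57 = 0.2451
  Item 6: 0.54 * 0.46 = 0.2484
  Item 7: 0.3 * 0.7 = 0.21
  Item 8: 0.76 * 0.24 = 0.1824
  Item 9: 0.58 * 0.42 = 0.2436
  Item 10: 0.38 * 0.62 = 0.2356
  Item 11: 0.38 * 0.62 = 0.2356
  Item 12: 0.69 * 0.31 = 0.2139
Sum(p_i * q_i) = 0.2139 + 0.24 + 0.2176 + 0.21 + 0.2451 + 0.2484 + 0.21 + 0.1824 + 0.2436 + 0.2356 + 0.2356 + 0.2139 = 2.6961
KR-20 = (k/(k-1)) * (1 - Sum(p_i*q_i) / Var_total)
= (12/11) * (1 - 2.6961/7.85)
= 1.0909 * 0.6565
KR-20 = 0.7162

0.7162


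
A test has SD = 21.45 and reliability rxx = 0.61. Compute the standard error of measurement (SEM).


SEM = SD * sqrt(1 - rxx)
SEM = 21.45 * sqrt(1 - 0.61)
SEM = 21.45 * sqrt(0.39) = 21.45 * 0.6245
SEM = 13.3955

13.3955


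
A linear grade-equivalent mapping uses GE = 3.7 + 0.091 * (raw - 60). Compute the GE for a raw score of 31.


raw - median = 31 - 60 = -29
slope * diff = 0.091 * -29 = -2.639
GE = 3.7 + -2.639
GE = 1.061

1.061


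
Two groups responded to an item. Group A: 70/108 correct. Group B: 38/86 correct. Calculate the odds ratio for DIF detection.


Odds_A = 70/38 = 1.8421
Odds_B = 38/48 = 0.7917
OR = Odds_A / Odds_B = 1.8421 / 0.7917
Exactly, OR = (70 * 48) / (38 * 38) = 3360 / 1444
OR = 2.3269

2.3269


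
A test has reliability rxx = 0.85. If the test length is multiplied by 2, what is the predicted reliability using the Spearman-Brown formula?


r_new = (n * rxx) / (1 + (n-1) * rxx)
r_new = (2 * 0.85) / (1 + 1 * 0.85)
r_new = 1.7 / 1.85
r_new = 0.9189

0.9189


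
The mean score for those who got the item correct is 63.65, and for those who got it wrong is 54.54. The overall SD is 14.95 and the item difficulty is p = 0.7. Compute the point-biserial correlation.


q = 1 - p = 0.3
rpb = ((M1 - M0) / SD) * sqrt(p * q)
rpb = ((63.65 - 54.54) / 14.95) * sqrt(0.7 * 0.3)
rpb = 0.2792

0.2792


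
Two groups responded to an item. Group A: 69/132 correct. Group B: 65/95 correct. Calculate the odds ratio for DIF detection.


Odds_A = 69/63 = 1.0952
Odds_B = 65/30 = 2.1667
OR = Odds_A / Odds_B = 1.0952 / 2.1667
Exactly, OR = (69 * 30) / (63 * 65) = 2070 / 4095
OR = 0.5055

0.5055


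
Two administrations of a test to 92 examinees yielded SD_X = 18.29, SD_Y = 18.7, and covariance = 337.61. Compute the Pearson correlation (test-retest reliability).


r = cov(X,Y) / (SD_X * SD_Y)
r = 337.61 / (18.29 * 18.7)
r = 337.61 / 342.023
r = 0.9871

0.9871


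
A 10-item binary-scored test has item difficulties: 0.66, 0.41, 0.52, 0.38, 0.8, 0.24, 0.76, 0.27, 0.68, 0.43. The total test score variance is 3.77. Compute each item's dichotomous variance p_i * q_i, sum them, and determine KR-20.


For each item, compute p_i * q_i:
  Item 1: 0.66 * 0.34 = 0.2244
  Item 2: 0.41 * 0.59 = 0.2419
  Item 3: 0.52 * 0.48 = 0.2496
  Item 4: 0.38 * 0.62 = 0.2356
  Item 5: 0.8 * 0.2 = 0.16
  Item 6: 0.24 * 0.76 = 0.1824
  Item 7: 0.76 * 0.24 = 0.1824
  Item 8: 0.27 * 0.73 = 0.1971
  Item 9: 0.68 * 0.32 = 0.2176
  Item 10: 0.43 * 0.57 = 0.2451
Sum(p_i * q_i) = 0.2244 + 0.2419 + 0.2496 + 0.2356 + 0.16 + 0.1824 + 0.1824 + 0.1971 + 0.2176 + 0.2451 = 2.1361
KR-20 = (k/(k-1)) * (1 - Sum(p_i*q_i) / Var_total)
= (10/9) * (1 - 2.1361/3.77)
= 1.1111 * 0.4334
KR-20 = 0.4816

0.4816


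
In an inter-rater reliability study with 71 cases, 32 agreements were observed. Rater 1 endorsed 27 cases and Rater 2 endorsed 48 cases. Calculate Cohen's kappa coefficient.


P_o = 32/71 = 0.450704
P_e = (27*48 + 44*23) / 5041 = 0.457846
kappa = (P_o - P_e) / (1 - P_e)
kappa = (0.450704 - 0.457846) / (1 - 0.457846)
kappa = -0.0132

-0.0132


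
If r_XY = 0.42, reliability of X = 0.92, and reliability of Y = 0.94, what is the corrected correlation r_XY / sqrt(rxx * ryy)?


r_corrected = rxy / sqrt(rxx * ryy)
= 0.42 / sqrt(0.92 * 0.94)
= 0.42 / sqrt(0.8648)
= 0.42 / 0.929946
r_corrected = 0.4516

0.4516


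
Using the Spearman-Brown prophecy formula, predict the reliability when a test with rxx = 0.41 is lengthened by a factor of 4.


r_new = (n * rxx) / (1 + (n-1) * rxx)
r_new = (4 * 0.41) / (1 + 3 * 0.41)
r_new = 1.64 / 2.23
r_new = 0.7354

0.7354


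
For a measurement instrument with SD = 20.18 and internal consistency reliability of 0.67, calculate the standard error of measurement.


SEM = SD * sqrt(1 - rxx)
SEM = 20.18 * sqrt(1 - 0.67)
SEM = 20.18 * sqrt(0.33) = 20.18 * 0.574456
SEM = 11.5925

11.5925


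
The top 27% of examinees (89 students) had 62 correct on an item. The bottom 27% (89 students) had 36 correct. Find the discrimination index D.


p_upper = 62/89 = 0.6966
p_lower = 36/89 = 0.4045
D = 0.6966 - 0.4045 = 0.2921

0.2921


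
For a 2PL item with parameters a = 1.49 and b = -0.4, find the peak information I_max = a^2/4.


For 2PL, max info at theta = b = -0.4
I_max = a^2 / 4 = 1.49^2 / 4
= 2.2201 / 4
I_max = 0.555

0.555


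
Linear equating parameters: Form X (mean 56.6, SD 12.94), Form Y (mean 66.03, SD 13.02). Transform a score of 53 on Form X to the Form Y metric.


slope = SD_Y / SD_X = 13.02 / 12.94 ~ 1.0062
intercept = mean_Y - slope * mean_X = 66.03 - (13.02 / 12.94) * 56.6 ~ 9.0801
Y = slope * X + intercept. To avoid rounding drift from the rounded slope/intercept, evaluate the equivalent form Y = mean_Y + SD_Y * (X - mean_X) / SD_X at full precision:
Y = 66.03 + 13.02 * (53 - 56.6) / 12.94
Y = 66.03 - 13.02 * 3.6 / 12.94
Y = 66.03 - 46.872 / 12.94
Y = 66.03 - 3.6223
Y = 62.4077

62.4077


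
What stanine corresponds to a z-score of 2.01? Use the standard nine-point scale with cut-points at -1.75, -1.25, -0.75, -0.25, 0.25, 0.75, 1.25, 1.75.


Stanine boundaries: [-1.75, -1.25, -0.75, -0.25, 0.25, 0.75, 1.25, 1.75]
z = 2.01
Check each boundary:
  z >= -1.75 -> could be stanine 2
  z >= -1.25 -> could be stanine 3
  z >= -0.75 -> could be stanine 4
  z >= -0.25 -> could be stanine 5
  z >= 0.25 -> could be stanine 6
  z >= 0.75 -> could be stanine 7
  z >= 1.25 -> could be stanine 8
  z >= 1.75 -> could be stanine 9
Highest qualifying boundary gives stanine = 9

9


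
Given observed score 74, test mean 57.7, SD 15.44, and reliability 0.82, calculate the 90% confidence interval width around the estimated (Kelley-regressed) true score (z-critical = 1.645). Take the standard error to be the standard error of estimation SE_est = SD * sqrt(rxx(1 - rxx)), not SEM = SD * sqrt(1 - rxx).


True score estimate = 0.82*74 + 0.18*57.7 = 71.066
SE_est = SD * sqrt(rxx * (1 - rxx)) = 15.44 * sqrt(0.82 * 0.18) = 15.44 * sqrt(0.1476) = 5.931854
CI = T_est +/- z * SE_est, so width = 2 * z * SE_est = 2 * 1.645 * 5.931854
Width = 19.5158

19.5158


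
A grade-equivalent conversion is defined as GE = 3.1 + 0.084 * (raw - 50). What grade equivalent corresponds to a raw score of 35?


raw - median = 35 - 50 = -15
slope * diff = 0.084 * -15 = -1.26
GE = 3.1 + -1.26
GE = 1.84

1.84
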